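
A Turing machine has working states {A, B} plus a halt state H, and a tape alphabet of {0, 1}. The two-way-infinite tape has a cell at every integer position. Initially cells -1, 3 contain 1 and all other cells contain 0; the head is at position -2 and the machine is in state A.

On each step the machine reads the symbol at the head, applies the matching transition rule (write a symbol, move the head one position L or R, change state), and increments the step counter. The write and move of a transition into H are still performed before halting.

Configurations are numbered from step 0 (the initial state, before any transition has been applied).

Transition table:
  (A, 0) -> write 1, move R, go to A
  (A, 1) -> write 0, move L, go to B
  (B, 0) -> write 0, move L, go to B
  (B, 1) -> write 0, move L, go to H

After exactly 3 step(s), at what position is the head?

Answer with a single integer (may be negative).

Step 1: in state A at pos -2, read 0 -> (A,0)->write 1,move R,goto A. Now: state=A, head=-1, tape[-3..4]=01100010 (head:   ^)
Step 2: in state A at pos -1, read 1 -> (A,1)->write 0,move L,goto B. Now: state=B, head=-2, tape[-3..4]=01000010 (head:  ^)
Step 3: in state B at pos -2, read 1 -> (B,1)->write 0,move L,goto H. Now: state=H, head=-3, tape[-4..4]=000000010 (head:  ^)

Answer: -3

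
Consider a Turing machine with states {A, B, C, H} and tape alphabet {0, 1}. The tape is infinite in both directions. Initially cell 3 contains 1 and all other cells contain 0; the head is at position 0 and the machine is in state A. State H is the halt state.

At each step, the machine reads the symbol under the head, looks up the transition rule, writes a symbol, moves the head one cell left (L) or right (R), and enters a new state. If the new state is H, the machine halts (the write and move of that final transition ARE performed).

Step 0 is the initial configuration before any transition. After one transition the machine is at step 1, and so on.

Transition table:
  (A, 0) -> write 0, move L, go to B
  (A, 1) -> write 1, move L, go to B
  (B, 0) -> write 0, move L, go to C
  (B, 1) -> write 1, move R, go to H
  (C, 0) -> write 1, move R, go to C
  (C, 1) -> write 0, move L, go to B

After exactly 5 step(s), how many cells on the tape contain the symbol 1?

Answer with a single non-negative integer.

Step 1: in state A at pos 0, read 0 -> (A,0)->write 0,move L,goto B. Now: state=B, head=-1, tape[-2..4]=0000010 (head:  ^)
Step 2: in state B at pos -1, read 0 -> (B,0)->write 0,move L,goto C. Now: state=C, head=-2, tape[-3..4]=00000010 (head:  ^)
Step 3: in state C at pos -2, read 0 -> (C,0)->write 1,move R,goto C. Now: state=C, head=-1, tape[-3..4]=01000010 (head:   ^)
Step 4: in state C at pos -1, read 0 -> (C,0)->write 1,move R,goto C. Now: state=C, head=0, tape[-3..4]=01100010 (head:    ^)
Step 5: in state C at pos 0, read 0 -> (C,0)->write 1,move R,goto C. Now: state=C, head=1, tape[-3..4]=01110010 (head:     ^)
Cells containing 1 after step 5: {-2, -1, 0, 3} -> 4 cell(s)

Answer: 4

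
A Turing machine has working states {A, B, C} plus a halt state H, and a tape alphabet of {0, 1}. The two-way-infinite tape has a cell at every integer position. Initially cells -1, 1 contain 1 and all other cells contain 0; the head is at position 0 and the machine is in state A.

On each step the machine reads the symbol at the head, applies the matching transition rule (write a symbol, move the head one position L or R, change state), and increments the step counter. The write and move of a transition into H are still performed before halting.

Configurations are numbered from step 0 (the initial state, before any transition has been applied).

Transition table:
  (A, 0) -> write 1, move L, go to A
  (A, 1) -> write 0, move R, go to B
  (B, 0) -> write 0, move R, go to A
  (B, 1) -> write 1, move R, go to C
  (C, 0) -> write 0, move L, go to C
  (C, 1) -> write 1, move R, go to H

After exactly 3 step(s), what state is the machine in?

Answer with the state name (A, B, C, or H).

Answer: C

Derivation:
Step 1: in state A at pos 0, read 0 -> (A,0)->write 1,move L,goto A. Now: state=A, head=-1, tape[-2..2]=01110 (head:  ^)
Step 2: in state A at pos -1, read 1 -> (A,1)->write 0,move R,goto B. Now: state=B, head=0, tape[-2..2]=00110 (head:   ^)
Step 3: in state B at pos 0, read 1 -> (B,1)->write 1,move R,goto C. Now: state=C, head=1, tape[-2..2]=00110 (head:    ^)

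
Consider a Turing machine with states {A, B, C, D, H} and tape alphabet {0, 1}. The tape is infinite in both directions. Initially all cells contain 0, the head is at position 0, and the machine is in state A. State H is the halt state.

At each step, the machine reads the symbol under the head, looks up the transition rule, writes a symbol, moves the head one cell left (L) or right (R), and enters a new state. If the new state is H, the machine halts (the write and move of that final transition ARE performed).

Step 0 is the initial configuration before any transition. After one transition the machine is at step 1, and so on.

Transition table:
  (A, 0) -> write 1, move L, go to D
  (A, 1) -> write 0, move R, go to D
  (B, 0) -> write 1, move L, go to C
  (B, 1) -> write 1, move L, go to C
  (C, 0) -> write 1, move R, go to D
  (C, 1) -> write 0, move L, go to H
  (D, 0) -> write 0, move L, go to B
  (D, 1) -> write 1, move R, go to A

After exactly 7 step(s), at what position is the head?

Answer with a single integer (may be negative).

Answer: -1

Derivation:
Step 1: in state A at pos 0, read 0 -> (A,0)->write 1,move L,goto D. Now: state=D, head=-1, tape[-2..1]=0010 (head:  ^)
Step 2: in state D at pos -1, read 0 -> (D,0)->write 0,move L,goto B. Now: state=B, head=-2, tape[-3..1]=00010 (head:  ^)
Step 3: in state B at pos -2, read 0 -> (B,0)->write 1,move L,goto C. Now: state=C, head=-3, tape[-4..1]=001010 (head:  ^)
Step 4: in state C at pos -3, read 0 -> (C,0)->write 1,move R,goto D. Now: state=D, head=-2, tape[-4..1]=011010 (head:   ^)
Step 5: in state D at pos -2, read 1 -> (D,1)->write 1,move R,goto A. Now: state=A, head=-1, tape[-4..1]=011010 (head:    ^)
Step 6: in state A at pos -1, read 0 -> (A,0)->write 1,move L,goto D. Now: state=D, head=-2, tape[-4..1]=011110 (head:   ^)
Step 7: in state D at pos -2, read 1 -> (D,1)->write 1,move R,goto A. Now: state=A, head=-1, tape[-4..1]=011110 (head:    ^)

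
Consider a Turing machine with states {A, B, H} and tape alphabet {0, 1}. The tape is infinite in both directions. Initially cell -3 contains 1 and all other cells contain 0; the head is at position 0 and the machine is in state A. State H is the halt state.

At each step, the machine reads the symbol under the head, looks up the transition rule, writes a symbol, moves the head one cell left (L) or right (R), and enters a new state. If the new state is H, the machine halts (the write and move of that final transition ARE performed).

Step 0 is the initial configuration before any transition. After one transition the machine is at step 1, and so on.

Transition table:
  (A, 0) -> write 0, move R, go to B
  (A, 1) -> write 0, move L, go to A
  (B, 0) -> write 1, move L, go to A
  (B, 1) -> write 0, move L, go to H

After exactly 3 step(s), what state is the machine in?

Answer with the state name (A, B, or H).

Answer: B

Derivation:
Step 1: in state A at pos 0, read 0 -> (A,0)->write 0,move R,goto B. Now: state=B, head=1, tape[-4..2]=0100000 (head:      ^)
Step 2: in state B at pos 1, read 0 -> (B,0)->write 1,move L,goto A. Now: state=A, head=0, tape[-4..2]=0100010 (head:     ^)
Step 3: in state A at pos 0, read 0 -> (A,0)->write 0,move R,goto B. Now: state=B, head=1, tape[-4..2]=0100010 (head:      ^)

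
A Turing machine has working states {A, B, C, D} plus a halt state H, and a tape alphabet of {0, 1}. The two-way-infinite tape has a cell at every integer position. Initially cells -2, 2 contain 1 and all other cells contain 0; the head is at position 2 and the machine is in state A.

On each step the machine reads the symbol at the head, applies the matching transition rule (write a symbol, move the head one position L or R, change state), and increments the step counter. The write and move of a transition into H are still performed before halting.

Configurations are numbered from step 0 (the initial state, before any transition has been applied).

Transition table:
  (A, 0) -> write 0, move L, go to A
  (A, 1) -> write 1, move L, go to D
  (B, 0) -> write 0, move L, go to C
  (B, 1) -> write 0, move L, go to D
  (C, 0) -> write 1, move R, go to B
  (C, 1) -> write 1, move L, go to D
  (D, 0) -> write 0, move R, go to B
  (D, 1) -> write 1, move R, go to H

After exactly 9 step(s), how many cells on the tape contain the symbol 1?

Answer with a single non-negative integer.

Step 1: in state A at pos 2, read 1 -> (A,1)->write 1,move L,goto D. Now: state=D, head=1, tape[-3..3]=0100010 (head:     ^)
Step 2: in state D at pos 1, read 0 -> (D,0)->write 0,move R,goto B. Now: state=B, head=2, tape[-3..3]=0100010 (head:      ^)
Step 3: in state B at pos 2, read 1 -> (B,1)->write 0,move L,goto D. Now: state=D, head=1, tape[-3..3]=0100000 (head:     ^)
Step 4: in state D at pos 1, read 0 -> (D,0)->write 0,move R,goto B. Now: state=B, head=2, tape[-3..3]=0100000 (head:      ^)
Step 5: in state B at pos 2, read 0 -> (B,0)->write 0,move L,goto C. Now: state=C, head=1, tape[-3..3]=0100000 (head:     ^)
Step 6: in state C at pos 1, read 0 -> (C,0)->write 1,move R,goto B. Now: state=B, head=2, tape[-3..3]=0100100 (head:      ^)
Step 7: in state B at pos 2, read 0 -> (B,0)->write 0,move L,goto C. Now: state=C, head=1, tape[-3..3]=0100100 (head:     ^)
Step 8: in state C at pos 1, read 1 -> (C,1)->write 1,move L,goto D. Now: state=D, head=0, tape[-3..3]=0100100 (head:    ^)
Step 9: in state D at pos 0, read 0 -> (D,0)->write 0,move R,goto B. Now: state=B, head=1, tape[-3..3]=0100100 (head:     ^)
Cells containing 1 after step 9: {-2, 1} -> 2 cell(s)

Answer: 2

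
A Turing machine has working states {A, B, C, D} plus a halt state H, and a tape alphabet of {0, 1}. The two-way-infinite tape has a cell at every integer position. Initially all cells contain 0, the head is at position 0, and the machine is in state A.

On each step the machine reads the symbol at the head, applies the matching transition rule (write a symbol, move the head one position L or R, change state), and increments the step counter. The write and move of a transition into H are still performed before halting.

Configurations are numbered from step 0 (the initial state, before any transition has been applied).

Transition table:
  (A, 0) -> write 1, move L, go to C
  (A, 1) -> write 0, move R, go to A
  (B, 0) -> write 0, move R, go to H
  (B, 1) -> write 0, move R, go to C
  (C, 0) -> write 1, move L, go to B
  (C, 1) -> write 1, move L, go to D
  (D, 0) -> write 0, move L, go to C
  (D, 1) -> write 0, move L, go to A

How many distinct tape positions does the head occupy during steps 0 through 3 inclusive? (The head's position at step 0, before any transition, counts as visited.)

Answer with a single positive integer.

Step 1: in state A at pos 0, read 0 -> (A,0)->write 1,move L,goto C. Now: state=C, head=-1, tape[-2..1]=0010 (head:  ^)
Step 2: in state C at pos -1, read 0 -> (C,0)->write 1,move L,goto B. Now: state=B, head=-2, tape[-3..1]=00110 (head:  ^)
Step 3: in state B at pos -2, read 0 -> (B,0)->write 0,move R,goto H. Now: state=H, head=-1, tape[-3..1]=00110 (head:   ^)
Head positions at steps 0..3: starting at 0, distinct positions visited = {-2, -1, 0} -> 3 position(s)

Answer: 3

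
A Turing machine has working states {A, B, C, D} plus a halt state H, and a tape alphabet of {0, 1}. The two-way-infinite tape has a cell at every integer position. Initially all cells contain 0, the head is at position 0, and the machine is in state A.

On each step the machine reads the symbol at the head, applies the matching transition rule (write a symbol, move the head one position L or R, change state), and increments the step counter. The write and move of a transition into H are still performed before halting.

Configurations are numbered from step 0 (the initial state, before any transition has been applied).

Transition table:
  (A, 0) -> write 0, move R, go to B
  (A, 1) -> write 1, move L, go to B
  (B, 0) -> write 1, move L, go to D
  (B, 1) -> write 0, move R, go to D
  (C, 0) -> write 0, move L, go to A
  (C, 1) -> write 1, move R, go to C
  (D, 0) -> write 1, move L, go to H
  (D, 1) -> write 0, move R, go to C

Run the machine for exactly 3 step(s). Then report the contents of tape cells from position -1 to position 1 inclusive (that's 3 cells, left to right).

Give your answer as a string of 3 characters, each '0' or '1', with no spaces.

Answer: 011

Derivation:
Step 1: in state A at pos 0, read 0 -> (A,0)->write 0,move R,goto B. Now: state=B, head=1, tape[-1..2]=0000 (head:   ^)
Step 2: in state B at pos 1, read 0 -> (B,0)->write 1,move L,goto D. Now: state=D, head=0, tape[-1..2]=0010 (head:  ^)
Step 3: in state D at pos 0, read 0 -> (D,0)->write 1,move L,goto H. Now: state=H, head=-1, tape[-2..2]=00110 (head:  ^)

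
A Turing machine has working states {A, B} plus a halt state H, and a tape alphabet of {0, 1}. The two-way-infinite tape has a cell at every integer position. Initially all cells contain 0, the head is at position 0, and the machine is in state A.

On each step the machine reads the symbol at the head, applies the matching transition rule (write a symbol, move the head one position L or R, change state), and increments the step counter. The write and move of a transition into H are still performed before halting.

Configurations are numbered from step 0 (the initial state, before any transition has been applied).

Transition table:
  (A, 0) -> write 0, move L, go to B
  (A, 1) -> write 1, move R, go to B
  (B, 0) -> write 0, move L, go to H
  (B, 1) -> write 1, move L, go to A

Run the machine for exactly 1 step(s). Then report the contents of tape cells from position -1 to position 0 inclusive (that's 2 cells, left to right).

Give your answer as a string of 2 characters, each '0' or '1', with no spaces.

Step 1: in state A at pos 0, read 0 -> (A,0)->write 0,move L,goto B. Now: state=B, head=-1, tape[-2..1]=0000 (head:  ^)

Answer: 00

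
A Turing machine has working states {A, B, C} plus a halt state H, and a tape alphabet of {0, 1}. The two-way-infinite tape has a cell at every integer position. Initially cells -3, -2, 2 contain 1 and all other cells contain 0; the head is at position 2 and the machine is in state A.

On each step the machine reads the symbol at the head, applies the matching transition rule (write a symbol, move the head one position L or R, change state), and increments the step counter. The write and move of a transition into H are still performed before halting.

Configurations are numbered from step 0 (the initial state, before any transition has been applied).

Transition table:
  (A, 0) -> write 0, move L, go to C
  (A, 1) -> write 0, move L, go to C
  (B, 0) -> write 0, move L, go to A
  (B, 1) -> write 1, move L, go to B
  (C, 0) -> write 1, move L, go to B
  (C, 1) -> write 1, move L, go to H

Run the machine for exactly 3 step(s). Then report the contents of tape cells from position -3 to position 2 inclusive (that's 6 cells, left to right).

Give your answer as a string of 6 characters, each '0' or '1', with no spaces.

Answer: 110010

Derivation:
Step 1: in state A at pos 2, read 1 -> (A,1)->write 0,move L,goto C. Now: state=C, head=1, tape[-4..3]=01100000 (head:      ^)
Step 2: in state C at pos 1, read 0 -> (C,0)->write 1,move L,goto B. Now: state=B, head=0, tape[-4..3]=01100100 (head:     ^)
Step 3: in state B at pos 0, read 0 -> (B,0)->write 0,move L,goto A. Now: state=A, head=-1, tape[-4..3]=01100100 (head:    ^)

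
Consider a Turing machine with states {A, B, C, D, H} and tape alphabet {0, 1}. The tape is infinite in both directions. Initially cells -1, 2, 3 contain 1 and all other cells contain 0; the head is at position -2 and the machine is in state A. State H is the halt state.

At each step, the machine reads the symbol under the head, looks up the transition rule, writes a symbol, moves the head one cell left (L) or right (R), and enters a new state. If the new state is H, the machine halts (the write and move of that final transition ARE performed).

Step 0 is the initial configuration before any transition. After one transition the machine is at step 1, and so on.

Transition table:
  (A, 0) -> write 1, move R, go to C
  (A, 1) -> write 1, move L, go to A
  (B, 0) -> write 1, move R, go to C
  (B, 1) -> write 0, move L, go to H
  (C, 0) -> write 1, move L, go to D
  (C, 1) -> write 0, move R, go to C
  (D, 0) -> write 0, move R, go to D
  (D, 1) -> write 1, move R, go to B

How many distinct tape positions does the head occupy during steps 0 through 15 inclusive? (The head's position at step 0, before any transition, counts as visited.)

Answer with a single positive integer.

Answer: 9

Derivation:
Step 1: in state A at pos -2, read 0 -> (A,0)->write 1,move R,goto C. Now: state=C, head=-1, tape[-3..4]=01100110 (head:   ^)
Step 2: in state C at pos -1, read 1 -> (C,1)->write 0,move R,goto C. Now: state=C, head=0, tape[-3..4]=01000110 (head:    ^)
Step 3: in state C at pos 0, read 0 -> (C,0)->write 1,move L,goto D. Now: state=D, head=-1, tape[-3..4]=01010110 (head:   ^)
Step 4: in state D at pos -1, read 0 -> (D,0)->write 0,move R,goto D. Now: state=D, head=0, tape[-3..4]=01010110 (head:    ^)
Step 5: in state D at pos 0, read 1 -> (D,1)->write 1,move R,goto B. Now: state=B, head=1, tape[-3..4]=01010110 (head:     ^)
Step 6: in state B at pos 1, read 0 -> (B,0)->write 1,move R,goto C. Now: state=C, head=2, tape[-3..4]=01011110 (head:      ^)
Step 7: in state C at pos 2, read 1 -> (C,1)->write 0,move R,goto C. Now: state=C, head=3, tape[-3..4]=01011010 (head:       ^)
Step 8: in state C at pos 3, read 1 -> (C,1)->write 0,move R,goto C. Now: state=C, head=4, tape[-3..5]=010110000 (head:        ^)
Step 9: in state C at pos 4, read 0 -> (C,0)->write 1,move L,goto D. Now: state=D, head=3, tape[-3..5]=010110010 (head:       ^)
Step 10: in state D at pos 3, read 0 -> (D,0)->write 0,move R,goto D. Now: state=D, head=4, tape[-3..5]=010110010 (head:        ^)
Step 11: in state D at pos 4, read 1 -> (D,1)->write 1,move R,goto B. Now: state=B, head=5, tape[-3..6]=0101100100 (head:         ^)
Step 12: in state B at pos 5, read 0 -> (B,0)->write 1,move R,goto C. Now: state=C, head=6, tape[-3..7]=01011001100 (head:          ^)
Step 13: in state C at pos 6, read 0 -> (C,0)->write 1,move L,goto D. Now: state=D, head=5, tape[-3..7]=01011001110 (head:         ^)
Step 14: in state D at pos 5, read 1 -> (D,1)->write 1,move R,goto B. Now: state=B, head=6, tape[-3..7]=01011001110 (head:          ^)
Step 15: in state B at pos 6, read 1 -> (B,1)->write 0,move L,goto H. Now: state=H, head=5, tape[-3..7]=01011001100 (head:         ^)
Head positions at steps 0..15: starting at -2, distinct positions visited = {-2, -1, 0, 1, 2, 3, 4, 5, 6} -> 9 position(s)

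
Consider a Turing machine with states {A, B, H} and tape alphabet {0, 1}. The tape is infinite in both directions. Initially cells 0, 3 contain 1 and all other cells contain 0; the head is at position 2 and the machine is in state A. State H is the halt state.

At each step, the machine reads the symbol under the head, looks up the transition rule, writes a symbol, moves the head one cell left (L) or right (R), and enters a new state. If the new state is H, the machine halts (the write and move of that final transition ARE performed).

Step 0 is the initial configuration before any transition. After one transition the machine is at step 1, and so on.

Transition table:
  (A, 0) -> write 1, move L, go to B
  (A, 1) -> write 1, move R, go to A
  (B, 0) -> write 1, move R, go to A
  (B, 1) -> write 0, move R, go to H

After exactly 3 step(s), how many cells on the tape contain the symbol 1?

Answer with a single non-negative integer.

Answer: 4

Derivation:
Step 1: in state A at pos 2, read 0 -> (A,0)->write 1,move L,goto B. Now: state=B, head=1, tape[-1..4]=010110 (head:   ^)
Step 2: in state B at pos 1, read 0 -> (B,0)->write 1,move R,goto A. Now: state=A, head=2, tape[-1..4]=011110 (head:    ^)
Step 3: in state A at pos 2, read 1 -> (A,1)->write 1,move R,goto A. Now: state=A, head=3, tape[-1..4]=011110 (head:     ^)
Cells containing 1 after step 3: {0, 1, 2, 3} -> 4 cell(s)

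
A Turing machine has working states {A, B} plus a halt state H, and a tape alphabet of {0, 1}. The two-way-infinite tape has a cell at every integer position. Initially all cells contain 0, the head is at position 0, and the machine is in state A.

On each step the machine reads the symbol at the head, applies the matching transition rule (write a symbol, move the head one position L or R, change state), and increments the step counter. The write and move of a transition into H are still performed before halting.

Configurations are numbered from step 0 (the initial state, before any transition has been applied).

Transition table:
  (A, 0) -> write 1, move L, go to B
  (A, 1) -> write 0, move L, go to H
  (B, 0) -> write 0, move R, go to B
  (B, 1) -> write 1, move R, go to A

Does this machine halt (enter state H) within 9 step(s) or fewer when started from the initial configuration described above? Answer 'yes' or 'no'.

Answer: yes

Derivation:
Step 1: in state A at pos 0, read 0 -> (A,0)->write 1,move L,goto B. Now: state=B, head=-1, tape[-2..1]=0010 (head:  ^)
Step 2: in state B at pos -1, read 0 -> (B,0)->write 0,move R,goto B. Now: state=B, head=0, tape[-2..1]=0010 (head:   ^)
Step 3: in state B at pos 0, read 1 -> (B,1)->write 1,move R,goto A. Now: state=A, head=1, tape[-2..2]=00100 (head:    ^)
Step 4: in state A at pos 1, read 0 -> (A,0)->write 1,move L,goto B. Now: state=B, head=0, tape[-2..2]=00110 (head:   ^)
Step 5: in state B at pos 0, read 1 -> (B,1)->write 1,move R,goto A. Now: state=A, head=1, tape[-2..2]=00110 (head:    ^)
Step 6: in state A at pos 1, read 1 -> (A,1)->write 0,move L,goto H. Now: state=H, head=0, tape[-2..2]=00100 (head:   ^)
State H reached at step 6; 6 <= 9 -> yes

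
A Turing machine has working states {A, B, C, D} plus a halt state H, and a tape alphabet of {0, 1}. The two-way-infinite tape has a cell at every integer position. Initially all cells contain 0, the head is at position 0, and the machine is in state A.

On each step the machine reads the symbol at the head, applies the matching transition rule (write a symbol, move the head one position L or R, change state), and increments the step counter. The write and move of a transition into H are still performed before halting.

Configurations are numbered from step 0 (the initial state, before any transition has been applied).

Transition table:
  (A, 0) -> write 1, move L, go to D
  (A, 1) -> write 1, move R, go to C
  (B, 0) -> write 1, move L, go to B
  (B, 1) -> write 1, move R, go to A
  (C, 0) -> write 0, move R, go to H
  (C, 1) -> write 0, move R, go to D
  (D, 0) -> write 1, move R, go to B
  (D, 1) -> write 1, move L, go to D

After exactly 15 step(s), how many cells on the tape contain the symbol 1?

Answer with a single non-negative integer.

Step 1: in state A at pos 0, read 0 -> (A,0)->write 1,move L,goto D. Now: state=D, head=-1, tape[-2..1]=0010 (head:  ^)
Step 2: in state D at pos -1, read 0 -> (D,0)->write 1,move R,goto B. Now: state=B, head=0, tape[-2..1]=0110 (head:   ^)
Step 3: in state B at pos 0, read 1 -> (B,1)->write 1,move R,goto A. Now: state=A, head=1, tape[-2..2]=01100 (head:    ^)
Step 4: in state A at pos 1, read 0 -> (A,0)->write 1,move L,goto D. Now: state=D, head=0, tape[-2..2]=01110 (head:   ^)
Step 5: in state D at pos 0, read 1 -> (D,1)->write 1,move L,goto D. Now: state=D, head=-1, tape[-2..2]=01110 (head:  ^)
Step 6: in state D at pos -1, read 1 -> (D,1)->write 1,move L,goto D. Now: state=D, head=-2, tape[-3..2]=001110 (head:  ^)
Step 7: in state D at pos -2, read 0 -> (D,0)->write 1,move R,goto B. Now: state=B, head=-1, tape[-3..2]=011110 (head:   ^)
Step 8: in state B at pos -1, read 1 -> (B,1)->write 1,move R,goto A. Now: state=A, head=0, tape[-3..2]=011110 (head:    ^)
Step 9: in state A at pos 0, read 1 -> (A,1)->write 1,move R,goto C. Now: state=C, head=1, tape[-3..2]=011110 (head:     ^)
Step 10: in state C at pos 1, read 1 -> (C,1)->write 0,move R,goto D. Now: state=D, head=2, tape[-3..3]=0111000 (head:      ^)
Step 11: in state D at pos 2, read 0 -> (D,0)->write 1,move R,goto B. Now: state=B, head=3, tape[-3..4]=01110100 (head:       ^)
Step 12: in state B at pos 3, read 0 -> (B,0)->write 1,move L,goto B. Now: state=B, head=2, tape[-3..4]=01110110 (head:      ^)
Step 13: in state B at pos 2, read 1 -> (B,1)->write 1,move R,goto A. Now: state=A, head=3, tape[-3..4]=01110110 (head:       ^)
Step 14: in state A at pos 3, read 1 -> (A,1)->write 1,move R,goto C. Now: state=C, head=4, tape[-3..5]=011101100 (head:        ^)
Step 15: in state C at pos 4, read 0 -> (C,0)->write 0,move R,goto H. Now: state=H, head=5, tape[-3..6]=0111011000 (head:         ^)
Cells containing 1 after step 15: {-2, -1, 0, 2, 3} -> 5 cell(s)

Answer: 5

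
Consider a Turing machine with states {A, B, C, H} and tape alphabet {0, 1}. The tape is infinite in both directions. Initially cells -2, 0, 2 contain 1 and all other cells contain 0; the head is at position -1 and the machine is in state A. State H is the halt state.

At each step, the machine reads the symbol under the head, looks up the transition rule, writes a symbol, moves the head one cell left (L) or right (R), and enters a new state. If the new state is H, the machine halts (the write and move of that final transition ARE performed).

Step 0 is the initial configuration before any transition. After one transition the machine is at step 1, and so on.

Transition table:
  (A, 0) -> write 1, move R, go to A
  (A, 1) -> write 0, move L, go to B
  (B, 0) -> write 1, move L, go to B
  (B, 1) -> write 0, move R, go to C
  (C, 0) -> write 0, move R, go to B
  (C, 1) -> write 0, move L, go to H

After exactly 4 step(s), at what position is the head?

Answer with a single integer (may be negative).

Answer: 1

Derivation:
Step 1: in state A at pos -1, read 0 -> (A,0)->write 1,move R,goto A. Now: state=A, head=0, tape[-3..3]=0111010 (head:    ^)
Step 2: in state A at pos 0, read 1 -> (A,1)->write 0,move L,goto B. Now: state=B, head=-1, tape[-3..3]=0110010 (head:   ^)
Step 3: in state B at pos -1, read 1 -> (B,1)->write 0,move R,goto C. Now: state=C, head=0, tape[-3..3]=0100010 (head:    ^)
Step 4: in state C at pos 0, read 0 -> (C,0)->write 0,move R,goto B. Now: state=B, head=1, tape[-3..3]=0100010 (head:     ^)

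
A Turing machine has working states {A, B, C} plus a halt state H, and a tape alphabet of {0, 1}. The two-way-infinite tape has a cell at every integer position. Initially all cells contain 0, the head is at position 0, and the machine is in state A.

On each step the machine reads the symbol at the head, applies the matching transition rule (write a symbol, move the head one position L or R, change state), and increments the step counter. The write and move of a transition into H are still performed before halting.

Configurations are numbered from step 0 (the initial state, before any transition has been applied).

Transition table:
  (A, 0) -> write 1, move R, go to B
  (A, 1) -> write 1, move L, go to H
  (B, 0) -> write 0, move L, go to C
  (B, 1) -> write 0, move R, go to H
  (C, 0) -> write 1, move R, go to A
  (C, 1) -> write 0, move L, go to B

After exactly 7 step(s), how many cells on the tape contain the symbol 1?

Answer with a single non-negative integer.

Step 1: in state A at pos 0, read 0 -> (A,0)->write 1,move R,goto B. Now: state=B, head=1, tape[-1..2]=0100 (head:   ^)
Step 2: in state B at pos 1, read 0 -> (B,0)->write 0,move L,goto C. Now: state=C, head=0, tape[-1..2]=0100 (head:  ^)
Step 3: in state C at pos 0, read 1 -> (C,1)->write 0,move L,goto B. Now: state=B, head=-1, tape[-2..2]=00000 (head:  ^)
Step 4: in state B at pos -1, read 0 -> (B,0)->write 0,move L,goto C. Now: state=C, head=-2, tape[-3..2]=000000 (head:  ^)
Step 5: in state C at pos -2, read 0 -> (C,0)->write 1,move R,goto A. Now: state=A, head=-1, tape[-3..2]=010000 (head:   ^)
Step 6: in state A at pos -1, read 0 -> (A,0)->write 1,move R,goto B. Now: state=B, head=0, tape[-3..2]=011000 (head:    ^)
Step 7: in state B at pos 0, read 0 -> (B,0)->write 0,move L,goto C. Now: state=C, head=-1, tape[-3..2]=011000 (head:   ^)
Cells containing 1 after step 7: {-2, -1} -> 2 cell(s)

Answer: 2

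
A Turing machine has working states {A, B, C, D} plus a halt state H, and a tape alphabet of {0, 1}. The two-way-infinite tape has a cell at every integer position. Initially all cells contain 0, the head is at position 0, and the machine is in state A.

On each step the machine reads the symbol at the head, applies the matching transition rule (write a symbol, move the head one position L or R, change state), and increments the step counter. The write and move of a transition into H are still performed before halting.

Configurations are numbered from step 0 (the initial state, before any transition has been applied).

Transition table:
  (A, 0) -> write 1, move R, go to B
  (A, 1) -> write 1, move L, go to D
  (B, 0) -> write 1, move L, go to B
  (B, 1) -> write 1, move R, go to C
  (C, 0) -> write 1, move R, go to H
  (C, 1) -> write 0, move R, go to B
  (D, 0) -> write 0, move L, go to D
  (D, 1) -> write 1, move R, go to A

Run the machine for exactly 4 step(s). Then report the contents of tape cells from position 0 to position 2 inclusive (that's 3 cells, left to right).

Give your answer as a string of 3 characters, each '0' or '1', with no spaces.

Step 1: in state A at pos 0, read 0 -> (A,0)->write 1,move R,goto B. Now: state=B, head=1, tape[-1..2]=0100 (head:   ^)
Step 2: in state B at pos 1, read 0 -> (B,0)->write 1,move L,goto B. Now: state=B, head=0, tape[-1..2]=0110 (head:  ^)
Step 3: in state B at pos 0, read 1 -> (B,1)->write 1,move R,goto C. Now: state=C, head=1, tape[-1..2]=0110 (head:   ^)
Step 4: in state C at pos 1, read 1 -> (C,1)->write 0,move R,goto B. Now: state=B, head=2, tape[-1..3]=01000 (head:    ^)

Answer: 100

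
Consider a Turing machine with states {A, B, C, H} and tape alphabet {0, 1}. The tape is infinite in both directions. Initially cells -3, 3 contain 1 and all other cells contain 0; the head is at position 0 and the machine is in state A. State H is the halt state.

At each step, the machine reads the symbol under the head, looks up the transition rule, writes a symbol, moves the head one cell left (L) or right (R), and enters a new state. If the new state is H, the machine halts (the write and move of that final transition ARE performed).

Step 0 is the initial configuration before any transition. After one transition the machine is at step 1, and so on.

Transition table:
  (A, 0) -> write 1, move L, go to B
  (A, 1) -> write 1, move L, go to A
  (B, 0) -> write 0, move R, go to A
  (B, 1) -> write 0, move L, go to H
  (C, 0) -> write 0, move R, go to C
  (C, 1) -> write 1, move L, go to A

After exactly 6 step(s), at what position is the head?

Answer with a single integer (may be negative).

Answer: -2

Derivation:
Step 1: in state A at pos 0, read 0 -> (A,0)->write 1,move L,goto B. Now: state=B, head=-1, tape[-4..4]=010010010 (head:    ^)
Step 2: in state B at pos -1, read 0 -> (B,0)->write 0,move R,goto A. Now: state=A, head=0, tape[-4..4]=010010010 (head:     ^)
Step 3: in state A at pos 0, read 1 -> (A,1)->write 1,move L,goto A. Now: state=A, head=-1, tape[-4..4]=010010010 (head:    ^)
Step 4: in state A at pos -1, read 0 -> (A,0)->write 1,move L,goto B. Now: state=B, head=-2, tape[-4..4]=010110010 (head:   ^)
Step 5: in state B at pos -2, read 0 -> (B,0)->write 0,move R,goto A. Now: state=A, head=-1, tape[-4..4]=010110010 (head:    ^)
Step 6: in state A at pos -1, read 1 -> (A,1)->write 1,move L,goto A. Now: state=A, head=-2, tape[-4..4]=010110010 (head:   ^)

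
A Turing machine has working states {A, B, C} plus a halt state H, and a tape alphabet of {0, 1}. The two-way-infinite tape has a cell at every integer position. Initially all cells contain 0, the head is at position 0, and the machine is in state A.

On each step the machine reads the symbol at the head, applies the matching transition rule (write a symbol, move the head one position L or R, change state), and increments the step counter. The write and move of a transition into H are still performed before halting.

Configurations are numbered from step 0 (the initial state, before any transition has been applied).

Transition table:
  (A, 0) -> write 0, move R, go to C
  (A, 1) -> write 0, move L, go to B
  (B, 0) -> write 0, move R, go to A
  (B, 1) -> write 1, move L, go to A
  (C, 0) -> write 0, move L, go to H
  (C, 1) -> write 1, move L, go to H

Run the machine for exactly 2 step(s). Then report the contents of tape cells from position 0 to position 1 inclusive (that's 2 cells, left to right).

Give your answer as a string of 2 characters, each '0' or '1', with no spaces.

Answer: 00

Derivation:
Step 1: in state A at pos 0, read 0 -> (A,0)->write 0,move R,goto C. Now: state=C, head=1, tape[-1..2]=0000 (head:   ^)
Step 2: in state C at pos 1, read 0 -> (C,0)->write 0,move L,goto H. Now: state=H, head=0, tape[-1..2]=0000 (head:  ^)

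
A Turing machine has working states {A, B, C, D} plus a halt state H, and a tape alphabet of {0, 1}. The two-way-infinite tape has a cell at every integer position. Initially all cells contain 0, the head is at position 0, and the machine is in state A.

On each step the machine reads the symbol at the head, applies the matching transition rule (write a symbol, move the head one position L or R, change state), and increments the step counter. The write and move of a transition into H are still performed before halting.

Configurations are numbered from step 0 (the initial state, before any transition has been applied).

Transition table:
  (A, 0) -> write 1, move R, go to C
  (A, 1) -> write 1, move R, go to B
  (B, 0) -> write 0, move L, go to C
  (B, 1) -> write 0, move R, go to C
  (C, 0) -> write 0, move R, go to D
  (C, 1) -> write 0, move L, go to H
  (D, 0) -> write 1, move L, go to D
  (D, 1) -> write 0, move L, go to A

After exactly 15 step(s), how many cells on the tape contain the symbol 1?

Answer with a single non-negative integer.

Answer: 5

Derivation:
Step 1: in state A at pos 0, read 0 -> (A,0)->write 1,move R,goto C. Now: state=C, head=1, tape[-1..2]=0100 (head:   ^)
Step 2: in state C at pos 1, read 0 -> (C,0)->write 0,move R,goto D. Now: state=D, head=2, tape[-1..3]=01000 (head:    ^)
Step 3: in state D at pos 2, read 0 -> (D,0)->write 1,move L,goto D. Now: state=D, head=1, tape[-1..3]=01010 (head:   ^)
Step 4: in state D at pos 1, read 0 -> (D,0)->write 1,move L,goto D. Now: state=D, head=0, tape[-1..3]=01110 (head:  ^)
Step 5: in state D at pos 0, read 1 -> (D,1)->write 0,move L,goto A. Now: state=A, head=-1, tape[-2..3]=000110 (head:  ^)
Step 6: in state A at pos -1, read 0 -> (A,0)->write 1,move R,goto C. Now: state=C, head=0, tape[-2..3]=010110 (head:   ^)
Step 7: in state C at pos 0, read 0 -> (C,0)->write 0,move R,goto D. Now: state=D, head=1, tape[-2..3]=010110 (head:    ^)
Step 8: in state D at pos 1, read 1 -> (D,1)->write 0,move L,goto A. Now: state=A, head=0, tape[-2..3]=010010 (head:   ^)
Step 9: in state A at pos 0, read 0 -> (A,0)->write 1,move R,goto C. Now: state=C, head=1, tape[-2..3]=011010 (head:    ^)
Step 10: in state C at pos 1, read 0 -> (C,0)->write 0,move R,goto D. Now: state=D, head=2, tape[-2..3]=011010 (head:     ^)
Step 11: in state D at pos 2, read 1 -> (D,1)->write 0,move L,goto A. Now: state=A, head=1, tape[-2..3]=011000 (head:    ^)
Step 12: in state A at pos 1, read 0 -> (A,0)->write 1,move R,goto C. Now: state=C, head=2, tape[-2..3]=011100 (head:     ^)
Step 13: in state C at pos 2, read 0 -> (C,0)->write 0,move R,goto D. Now: state=D, head=3, tape[-2..4]=0111000 (head:      ^)
Step 14: in state D at pos 3, read 0 -> (D,0)->write 1,move L,goto D. Now: state=D, head=2, tape[-2..4]=0111010 (head:     ^)
Step 15: in state D at pos 2, read 0 -> (D,0)->write 1,move L,goto D. Now: state=D, head=1, tape[-2..4]=0111110 (head:    ^)
Cells containing 1 after step 15: {-1, 0, 1, 2, 3} -> 5 cell(s)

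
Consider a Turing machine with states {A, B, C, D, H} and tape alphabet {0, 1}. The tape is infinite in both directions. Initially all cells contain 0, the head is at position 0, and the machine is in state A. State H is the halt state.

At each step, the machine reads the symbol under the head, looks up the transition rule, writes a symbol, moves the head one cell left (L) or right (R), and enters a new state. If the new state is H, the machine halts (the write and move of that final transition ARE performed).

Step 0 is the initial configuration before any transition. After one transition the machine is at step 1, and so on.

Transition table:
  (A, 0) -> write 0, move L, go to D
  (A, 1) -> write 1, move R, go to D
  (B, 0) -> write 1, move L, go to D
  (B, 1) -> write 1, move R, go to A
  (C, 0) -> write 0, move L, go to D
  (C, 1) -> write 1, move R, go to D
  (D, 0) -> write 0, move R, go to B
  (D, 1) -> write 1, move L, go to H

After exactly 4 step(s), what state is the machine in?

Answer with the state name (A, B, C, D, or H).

Answer: B

Derivation:
Step 1: in state A at pos 0, read 0 -> (A,0)->write 0,move L,goto D. Now: state=D, head=-1, tape[-2..1]=0000 (head:  ^)
Step 2: in state D at pos -1, read 0 -> (D,0)->write 0,move R,goto B. Now: state=B, head=0, tape[-2..1]=0000 (head:   ^)
Step 3: in state B at pos 0, read 0 -> (B,0)->write 1,move L,goto D. Now: state=D, head=-1, tape[-2..1]=0010 (head:  ^)
Step 4: in state D at pos -1, read 0 -> (D,0)->write 0,move R,goto B. Now: state=B, head=0, tape[-2..1]=0010 (head:   ^)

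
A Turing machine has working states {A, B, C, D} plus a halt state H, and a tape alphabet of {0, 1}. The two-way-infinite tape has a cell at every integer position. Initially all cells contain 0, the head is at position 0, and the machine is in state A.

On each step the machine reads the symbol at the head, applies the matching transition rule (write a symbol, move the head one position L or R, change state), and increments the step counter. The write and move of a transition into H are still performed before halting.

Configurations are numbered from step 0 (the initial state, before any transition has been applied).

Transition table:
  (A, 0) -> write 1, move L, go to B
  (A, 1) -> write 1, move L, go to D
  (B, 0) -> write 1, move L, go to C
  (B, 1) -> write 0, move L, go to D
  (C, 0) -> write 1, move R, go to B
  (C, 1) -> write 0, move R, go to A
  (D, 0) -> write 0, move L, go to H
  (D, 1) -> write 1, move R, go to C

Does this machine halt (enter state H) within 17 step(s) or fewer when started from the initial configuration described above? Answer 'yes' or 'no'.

Step 1: in state A at pos 0, read 0 -> (A,0)->write 1,move L,goto B. Now: state=B, head=-1, tape[-2..1]=0010 (head:  ^)
Step 2: in state B at pos -1, read 0 -> (B,0)->write 1,move L,goto C. Now: state=C, head=-2, tape[-3..1]=00110 (head:  ^)
Step 3: in state C at pos -2, read 0 -> (C,0)->write 1,move R,goto B. Now: state=B, head=-1, tape[-3..1]=01110 (head:   ^)
Step 4: in state B at pos -1, read 1 -> (B,1)->write 0,move L,goto D. Now: state=D, head=-2, tape[-3..1]=01010 (head:  ^)
Step 5: in state D at pos -2, read 1 -> (D,1)->write 1,move R,goto C. Now: state=C, head=-1, tape[-3..1]=01010 (head:   ^)
Step 6: in state C at pos -1, read 0 -> (C,0)->write 1,move R,goto B. Now: state=B, head=0, tape[-3..1]=01110 (head:    ^)
Step 7: in state B at pos 0, read 1 -> (B,1)->write 0,move L,goto D. Now: state=D, head=-1, tape[-3..1]=01100 (head:   ^)
Step 8: in state D at pos -1, read 1 -> (D,1)->write 1,move R,goto C. Now: state=C, head=0, tape[-3..1]=01100 (head:    ^)
Step 9: in state C at pos 0, read 0 -> (C,0)->write 1,move R,goto B. Now: state=B, head=1, tape[-3..2]=011100 (head:     ^)
Step 10: in state B at pos 1, read 0 -> (B,0)->write 1,move L,goto C. Now: state=C, head=0, tape[-3..2]=011110 (head:    ^)
Step 11: in state C at pos 0, read 1 -> (C,1)->write 0,move R,goto A. Now: state=A, head=1, tape[-3..2]=011010 (head:     ^)
Step 12: in state A at pos 1, read 1 -> (A,1)->write 1,move L,goto D. Now: state=D, head=0, tape[-3..2]=011010 (head:    ^)
Step 13: in state D at pos 0, read 0 -> (D,0)->write 0,move L,goto H. Now: state=H, head=-1, tape[-3..2]=011010 (head:   ^)
State H reached at step 13; 13 <= 17 -> yes

Answer: yes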